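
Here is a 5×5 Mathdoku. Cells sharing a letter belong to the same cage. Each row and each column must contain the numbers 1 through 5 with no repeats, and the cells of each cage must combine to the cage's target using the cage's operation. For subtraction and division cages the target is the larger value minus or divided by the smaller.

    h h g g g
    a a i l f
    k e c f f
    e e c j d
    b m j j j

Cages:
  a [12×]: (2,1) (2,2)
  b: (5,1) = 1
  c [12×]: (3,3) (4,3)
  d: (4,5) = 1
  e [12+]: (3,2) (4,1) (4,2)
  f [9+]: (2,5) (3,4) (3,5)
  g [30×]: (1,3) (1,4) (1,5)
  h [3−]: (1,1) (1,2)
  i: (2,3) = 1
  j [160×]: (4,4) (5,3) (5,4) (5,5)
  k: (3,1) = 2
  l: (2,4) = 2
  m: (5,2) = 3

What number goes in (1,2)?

Cage i is given, which forces (2,3) = 1.
Cage l is a single given cell, leaving (2,4) = 2.
Cage k is a single given cell; hence (3,1) = 2.
The 4 cells of cage j must have product 160, leaving (4,4) = 4.
D is a freebie, leaving (4,5) = 1.
Cage b is a single given cell, leaving (5,1) = 1.
Cage m is a single given cell, which forces (5,2) = 3.
2 is placed in column 4; hence (5,4) = 5.
Column 4 now contains 5, leaving (1,4) = 3.
Cage a's pair has product 12, so (2,1) = 3.
3 is placed in column 2, so (2,2) = 4.
Row 2 now contains 3, leaving (2,5) = 5.
Column 2 now contains 4, leaving (3,2) = 5.
Cage c needs two cells with product 12; hence (3,3) = 4.
The 3 cells of cage f must have sum 9, leaving (3,4) = 1.
5 is placed in column 5; hence (3,5) = 3.
Column 1 already has 3; hence (4,1) = 5.
5 is placed in column 2, leaving (4,2) = 2.
Row 4 already has 4, leaving (4,3) = 3.
4 is placed in column 3, so (5,3) = 2.
Row 5 now contains 2, leaving (5,5) = 4.
Column 1 already has 5, which forces (1,1) = 4.
2 is placed in column 2; hence (1,2) = 1.
Column 3 now contains 2, which forces (1,3) = 5.
5 is placed in column 5, so (1,5) = 2.
Filled in: 4 1 5 3 2 / 3 4 1 2 5 / 2 5 4 1 3 / 5 2 3 4 1 / 1 3 2 5 4.

1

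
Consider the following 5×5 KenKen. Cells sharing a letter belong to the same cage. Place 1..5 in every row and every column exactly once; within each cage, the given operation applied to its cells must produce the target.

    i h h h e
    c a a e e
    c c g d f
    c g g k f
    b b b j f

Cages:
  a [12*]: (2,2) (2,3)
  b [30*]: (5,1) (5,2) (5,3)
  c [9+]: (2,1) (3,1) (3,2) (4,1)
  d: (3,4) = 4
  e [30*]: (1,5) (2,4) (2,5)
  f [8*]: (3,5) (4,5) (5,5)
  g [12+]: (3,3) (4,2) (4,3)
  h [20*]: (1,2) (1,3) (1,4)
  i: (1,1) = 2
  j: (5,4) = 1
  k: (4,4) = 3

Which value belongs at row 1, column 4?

Cage i is a single given cell, leaving (1,1) = 2.
Cage d is given, leaving (3,4) = 4.
Cage k is a single given cell, which forces (4,4) = 3.
Cage j is given, which forces (5,4) = 1.
Column 4 already has 1; hence (1,4) = 5.
5 is placed in row 1, leaving (1,5) = 3.
5 is placed in column 4, which forces (2,4) = 2.
2 is placed in row 2, so (2,5) = 5.
Cage c needs sum 9; hence (3,1) = 3.
Cage c has sum 9, leaving (3,2) = 1.
Row 3 already has 3, so (3,3) = 5.
Row 3 now contains 1; hence (3,5) = 2.
Column 1 now contains 3; hence (5,1) = 5.
2 is placed in column 5, so (5,5) = 4.
Column 2 already has 1; hence (1,2) = 4.
Cage h needs product 20, so (1,3) = 1.
Column 2 already has 4, leaving (2,2) = 3.
3 is placed in row 2, leaving (2,3) = 4.
Cage g has sum 12, leaving (4,2) = 5.
Cage g has sum 12; hence (4,3) = 2.
Column 5 now contains 4, which forces (4,5) = 1.
Column 2 now contains 3, so (5,2) = 2.
Column 3 now contains 2, so (5,3) = 3.
Row 2 already has 4, leaving (2,1) = 1.
1 is placed in row 4; hence (4,1) = 4.
Filled in: 2 4 1 5 3 / 1 3 4 2 5 / 3 1 5 4 2 / 4 5 2 3 1 / 5 2 3 1 4.

5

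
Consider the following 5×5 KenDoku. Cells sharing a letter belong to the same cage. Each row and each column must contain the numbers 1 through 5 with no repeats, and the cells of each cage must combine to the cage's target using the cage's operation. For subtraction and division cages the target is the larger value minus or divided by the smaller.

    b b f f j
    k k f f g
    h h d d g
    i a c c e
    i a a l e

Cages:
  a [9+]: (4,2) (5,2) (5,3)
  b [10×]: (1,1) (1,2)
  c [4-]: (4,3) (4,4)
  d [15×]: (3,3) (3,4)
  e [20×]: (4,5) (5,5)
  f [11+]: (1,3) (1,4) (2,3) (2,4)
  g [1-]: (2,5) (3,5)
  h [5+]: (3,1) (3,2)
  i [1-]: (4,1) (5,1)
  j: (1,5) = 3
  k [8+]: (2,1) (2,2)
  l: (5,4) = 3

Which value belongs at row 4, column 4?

1

Cage j is given; hence (1,5) = 3.
L is a freebie, leaving (5,4) = 3.
Cage d needs two cells with product 15, which forces (3,3) = 3.
3 is placed in column 4, so (3,4) = 5.
Column 4 now contains 5, so (4,4) = 1.
1 is placed in row 4, which forces (4,3) = 5.
Row 4 now contains 5, which forces (4,5) = 4.
4 is placed in column 5; hence (5,5) = 5.
Cage a needs sum 9, leaving (4,2) = 3.
Cage k's pair has sum 8, leaving (2,1) = 3.
Column 2 now contains 3, which forces (2,2) = 5.
Row 4 already has 3; hence (4,1) = 2.
Cage i's pair has difference 1, leaving (5,1) = 1.
2 is placed in column 1, so (1,1) = 5.
5 is placed in column 2, leaving (1,2) = 2.
Row 1 now contains 2, which forces (1,4) = 4.
Column 4 already has 4, so (2,4) = 2.
2 is placed in row 2, so (2,5) = 1.
1 is placed in column 1; hence (3,1) = 4.
The two cells of cage h must have sum 5; hence (3,2) = 1.
Column 5 already has 1; hence (3,5) = 2.
2 is placed in column 2, so (5,2) = 4.
Row 5 now contains 4; hence (5,3) = 2.
Row 1 now contains 4, which forces (1,3) = 1.
Row 2 now contains 1; hence (2,3) = 4.
Completed grid: 5 2 1 4 3 / 3 5 4 2 1 / 4 1 3 5 2 / 2 3 5 1 4 / 1 4 2 3 5.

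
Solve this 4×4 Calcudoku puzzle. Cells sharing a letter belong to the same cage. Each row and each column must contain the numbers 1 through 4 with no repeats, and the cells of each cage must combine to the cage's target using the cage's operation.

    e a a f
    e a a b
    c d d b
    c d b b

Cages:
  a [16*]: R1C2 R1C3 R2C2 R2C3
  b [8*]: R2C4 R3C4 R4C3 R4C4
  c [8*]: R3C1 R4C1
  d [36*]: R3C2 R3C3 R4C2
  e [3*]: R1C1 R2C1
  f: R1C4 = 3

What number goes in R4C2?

3

Cage f is given, which forces R1C4 = 3.
Cage d needs product 36, so R3C2 = 4.
The 3 cells of cage d must have product 36, which forces R3C3 = 3.
Cage d needs product 36, which forces R4C2 = 3.
Cage b needs product 8, so R4C3 = 1.
3 is placed in row 1, so R1C1 = 1.
Row 1 now contains 1, so R1C2 = 2.
Row 1 already has 2; hence R1C3 = 4.
Cage e's pair has product 3, leaving R2C1 = 3.
2 is placed in column 2, so R2C2 = 1.
Column 3 already has 4, so R2C3 = 2.
Row 2 already has 2, which forces R2C4 = 4.
4 is placed in row 3, which forces R3C1 = 2.
Row 3 already has 2, leaving R3C4 = 1.
The two cells of cage c must have product 8, so R4C1 = 4.
4 is placed in column 4, so R4C4 = 2.
The full grid is 1 2 4 3 / 3 1 2 4 / 2 4 3 1 / 4 3 1 2.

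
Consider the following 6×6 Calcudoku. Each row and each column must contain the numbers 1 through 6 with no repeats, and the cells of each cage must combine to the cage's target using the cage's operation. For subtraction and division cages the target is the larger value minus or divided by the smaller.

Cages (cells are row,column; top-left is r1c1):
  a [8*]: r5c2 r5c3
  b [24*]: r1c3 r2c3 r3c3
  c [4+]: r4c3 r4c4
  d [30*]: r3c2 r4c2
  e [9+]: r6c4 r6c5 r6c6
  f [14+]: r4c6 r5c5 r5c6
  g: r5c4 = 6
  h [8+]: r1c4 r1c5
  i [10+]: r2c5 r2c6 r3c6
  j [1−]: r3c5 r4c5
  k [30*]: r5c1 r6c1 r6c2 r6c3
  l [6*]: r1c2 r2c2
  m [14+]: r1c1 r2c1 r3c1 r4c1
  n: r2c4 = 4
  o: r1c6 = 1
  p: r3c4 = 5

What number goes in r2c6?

O is a freebie, which forces r1c6 = 1.
Cage n is given, leaving r2c4 = 4.
Cage p is given; hence r3c4 = 5.
Cage g is a single given cell, so r5c4 = 6.
Row 3 now contains 5; hence r3c2 = 6.
Cage d's pair has product 30, leaving r4c2 = 5.
Row 4 now contains 5, leaving r4c6 = 6.
In row 5, 1 can only go at r5c1, so r5c1 = 1.
The only place for 6 in row 2 is r2c3.
Cage b has product 24, leaving r1c3 = 4.
The 3 cells of cage b must have product 24, so r3c3 = 1.
Column 3 now contains 1, which forces r4c3 = 3.
Row 4 now contains 3; hence r4c4 = 1.
Column 3 now contains 4, which forces r5c3 = 2.
Column 3 now contains 2, so r6c3 = 5.
Cage j needs two cells with difference 1; hence r3c5 = 3.
2 is placed in row 5, so r5c2 = 4.
Column 5 now contains 3; hence r5c5 = 5.
Row 5 already has 5, which forces r5c6 = 3.
Cage h needs two cells with sum 8, leaving r1c4 = 2.
5 is placed in column 5, so r1c5 = 6.
The 3 cells of cage i must have sum 10, which forces r2c5 = 1.
Cage i has sum 10, which forces r2c6 = 5.
The 3 cells of cage i must have sum 10, leaving r3c6 = 4.
Cage e needs sum 9, which forces r6c4 = 3.
4 is placed in column 6; hence r6c6 = 2.
The 4 cells of cage m must have sum 14; hence r1c1 = 5.
Row 1 already has 2, leaving r1c2 = 3.
Row 2 now contains 5; hence r2c1 = 3.
The two cells of cage l must have product 6, so r2c2 = 2.
4 is placed in row 3; hence r3c1 = 2.
Cage m needs sum 14, which forces r4c1 = 4.
Row 4 now contains 4, which forces r4c5 = 2.
Row 6 now contains 2, which forces r6c1 = 6.
Row 6 now contains 2; hence r6c2 = 1.
Row 6 now contains 2, leaving r6c5 = 4.
The full grid is 5 3 4 2 6 1 / 3 2 6 4 1 5 / 2 6 1 5 3 4 / 4 5 3 1 2 6 / 1 4 2 6 5 3 / 6 1 5 3 4 2.

5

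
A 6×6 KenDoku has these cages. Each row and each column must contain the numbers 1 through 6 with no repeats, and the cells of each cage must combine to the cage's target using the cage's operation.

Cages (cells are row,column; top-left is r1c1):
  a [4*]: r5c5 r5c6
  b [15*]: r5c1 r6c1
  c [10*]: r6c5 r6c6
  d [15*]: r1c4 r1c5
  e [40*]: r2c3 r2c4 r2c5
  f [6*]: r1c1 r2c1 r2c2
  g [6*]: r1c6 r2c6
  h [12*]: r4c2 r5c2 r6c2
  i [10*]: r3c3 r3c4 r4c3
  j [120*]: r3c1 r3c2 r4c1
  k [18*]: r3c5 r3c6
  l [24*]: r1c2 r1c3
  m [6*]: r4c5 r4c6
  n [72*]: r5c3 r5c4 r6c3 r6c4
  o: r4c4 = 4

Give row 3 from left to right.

O is a freebie; hence r4c4 = 4.
In row 5, 5 can only go at r5c1, so r5c1 = 5.
Cage j has product 120, leaving r3c1 = 4.
Cage j needs product 120, so r3c2 = 5.
Column 1 already has 5; hence r4c1 = 6.
Column 1 already has 5, leaving r6c1 = 3.
Cage f needs product 6; hence r2c2 = 3.
The 3 cells of cage i must have product 10, which forces r4c3 = 5.
In row 1, 2 can only go at r1c1, so r1c1 = 2.
Column 1 now contains 2, which forces r2c1 = 1.
The only place for 1 in row 1 is r1c6.
Cage g's pair has product 6; hence r2c6 = 6.
6 is placed in column 6, which forces r3c6 = 3.
3 is placed in column 6, leaving r4c6 = 2.
The two cells of cage a must have product 4, so r5c5 = 1.
Column 6 already has 1, which forces r5c6 = 4.
Column 6 now contains 2, so r6c6 = 5.
Row 3 now contains 3; hence r3c5 = 6.
Row 4 already has 2, so r4c2 = 1.
Row 4 already has 2, leaving r4c5 = 3.
5 is placed in row 6, so r6c5 = 2.
The two cells of cage d must have product 15, so r1c4 = 3.
Column 5 already has 3, leaving r1c5 = 5.
Column 5 now contains 5, which forces r2c5 = 4.
The 3 cells of cage h must have product 12; hence r5c2 = 2.
Row 5 now contains 2, so r5c4 = 6.
2 is placed in row 6, which forces r6c2 = 6.
Column 4 now contains 6, so r6c4 = 1.
Column 2 already has 6, so r1c2 = 4.
Cage l needs two cells with product 24; hence r1c3 = 6.
4 is placed in row 2; hence r2c3 = 2.
The 3 cells of cage e must have product 40; hence r2c4 = 5.
Cage i has product 10; hence r3c3 = 1.
Column 4 already has 1; hence r3c4 = 2.
6 is placed in row 5, leaving r5c3 = 3.
Row 6 already has 1, which forces r6c3 = 4.
The full grid is 2 4 6 3 5 1 / 1 3 2 5 4 6 / 4 5 1 2 6 3 / 6 1 5 4 3 2 / 5 2 3 6 1 4 / 3 6 4 1 2 5.

4 5 1 2 6 3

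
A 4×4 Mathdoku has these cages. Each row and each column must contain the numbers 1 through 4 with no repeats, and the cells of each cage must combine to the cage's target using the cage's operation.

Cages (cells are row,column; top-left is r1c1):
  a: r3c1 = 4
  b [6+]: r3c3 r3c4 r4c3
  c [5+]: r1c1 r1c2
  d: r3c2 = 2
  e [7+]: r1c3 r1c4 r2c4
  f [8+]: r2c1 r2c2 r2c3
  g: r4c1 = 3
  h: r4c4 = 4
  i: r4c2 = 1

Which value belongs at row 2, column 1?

1

A is a freebie, so r3c1 = 4.
Cage d is a single given cell; hence r3c2 = 2.
G is a freebie; hence r4c1 = 3.
Cage i is a single given cell, so r4c2 = 1.
Row 4 already has 1, so r4c3 = 2.
Cage h is given, leaving r4c4 = 4.
Column 1 now contains 3, so r2c1 = 1.
1 is placed in column 1, leaving r1c1 = 2.
Cage c's pair has sum 5, which forces r1c2 = 3.
Row 1 now contains 3; hence r1c3 = 4.
Cage e needs sum 7, leaving r1c4 = 1.
3 is placed in column 2, which forces r2c2 = 4.
Column 3 already has 4, which forces r2c3 = 3.
Row 2 now contains 3, which forces r2c4 = 2.
Column 3 already has 3; hence r3c3 = 1.
Column 4 already has 1, leaving r3c4 = 3.
The full grid is 2 3 4 1 / 1 4 3 2 / 4 2 1 3 / 3 1 2 4.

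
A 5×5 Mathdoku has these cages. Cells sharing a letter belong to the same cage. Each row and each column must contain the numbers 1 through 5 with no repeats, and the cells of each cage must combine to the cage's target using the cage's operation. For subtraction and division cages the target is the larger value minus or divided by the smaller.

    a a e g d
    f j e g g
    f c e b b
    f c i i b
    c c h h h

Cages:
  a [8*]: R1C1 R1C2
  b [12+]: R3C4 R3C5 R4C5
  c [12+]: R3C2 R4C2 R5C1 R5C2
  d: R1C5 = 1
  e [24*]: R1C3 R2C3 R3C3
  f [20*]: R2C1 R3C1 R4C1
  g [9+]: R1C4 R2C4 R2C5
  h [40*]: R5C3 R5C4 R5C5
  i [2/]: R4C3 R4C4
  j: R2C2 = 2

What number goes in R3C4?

3

Cage d is a single given cell, so R1C5 = 1.
Cage j is a single given cell; hence R2C2 = 2.
Cage a needs two cells with product 8, leaving R1C1 = 2.
Column 2 already has 2, which forces R1C2 = 4.
4 is placed in row 1, which forces R1C3 = 3.
3 is placed in row 1, leaving R1C4 = 5.
Column 3 already has 3, so R2C3 = 4.
Column 3 already has 4, leaving R3C3 = 2.
Column 3 now contains 2, so R4C3 = 1.
Column 3 now contains 2; hence R5C3 = 5.
Cage g needs sum 9; hence R2C4 = 1.
The 3 cells of cage g must have sum 9, leaving R2C5 = 3.
The two cells of cage i must have quotient 2, so R4C4 = 2.
Cage c has sum 12, which forces R5C1 = 3.
The 4 cells of cage c must have sum 12, leaving R5C2 = 1.
2 is placed in column 4; hence R5C4 = 4.
4 is placed in row 5, so R5C5 = 2.
Row 2 already has 1, leaving R2C1 = 5.
Cage f needs product 20; hence R3C1 = 1.
Column 4 already has 4; hence R3C4 = 3.
Cage f needs product 20, which forces R4C1 = 4.
Row 4 now contains 4; hence R4C5 = 5.
Row 3 now contains 3, which forces R3C2 = 5.
Column 5 now contains 5, so R3C5 = 4.
Row 4 now contains 5, leaving R4C2 = 3.
Filled in: 2 4 3 5 1 / 5 2 4 1 3 / 1 5 2 3 4 / 4 3 1 2 5 / 3 1 5 4 2.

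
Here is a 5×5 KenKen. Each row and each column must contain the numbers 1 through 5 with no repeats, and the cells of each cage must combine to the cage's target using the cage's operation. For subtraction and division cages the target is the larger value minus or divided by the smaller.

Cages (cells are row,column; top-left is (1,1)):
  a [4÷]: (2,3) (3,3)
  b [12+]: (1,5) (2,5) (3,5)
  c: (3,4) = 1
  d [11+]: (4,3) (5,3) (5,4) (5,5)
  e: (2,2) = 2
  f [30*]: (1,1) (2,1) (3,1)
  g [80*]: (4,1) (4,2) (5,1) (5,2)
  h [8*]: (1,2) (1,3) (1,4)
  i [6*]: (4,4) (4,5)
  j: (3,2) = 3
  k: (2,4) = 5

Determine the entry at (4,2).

E is a freebie; hence (2,2) = 2.
Cage k is given, leaving (2,4) = 5.
Cage j is a single given cell, leaving (3,2) = 3.
C is a freebie, which forces (3,4) = 1.
Row 2 already has 5, so (2,1) = 3.
Cage a needs two cells with quotient 4; hence (2,3) = 1.
Row 2 already has 3, which forces (2,5) = 4.
1 is placed in row 3, leaving (3,3) = 4.
4 is placed in column 5; hence (3,5) = 5.
Cage f needs product 30, leaving (1,1) = 5.
The 3 cells of cage h must have product 8; hence (1,2) = 1.
Column 3 already has 4; hence (1,3) = 2.
The 3 cells of cage h must have product 8, so (1,4) = 4.
5 is placed in column 5; hence (1,5) = 3.
5 is placed in row 3; hence (3,1) = 2.
3 is placed in column 5, leaving (4,5) = 2.
Column 5 already has 2, which forces (5,5) = 1.
The 4 cells of cage g must have product 80; hence (4,1) = 1.
Cage g needs product 80, leaving (4,2) = 4.
Row 4 now contains 2, leaving (4,4) = 3.
Row 5 now contains 1, so (5,1) = 4.
Cage g needs product 80, leaving (5,2) = 5.
Row 5 now contains 5, which forces (5,3) = 3.
Cage d needs sum 11; hence (5,4) = 2.
Row 4 now contains 3, so (4,3) = 5.
Completed grid: 5 1 2 4 3 / 3 2 1 5 4 / 2 3 4 1 5 / 1 4 5 3 2 / 4 5 3 2 1.

4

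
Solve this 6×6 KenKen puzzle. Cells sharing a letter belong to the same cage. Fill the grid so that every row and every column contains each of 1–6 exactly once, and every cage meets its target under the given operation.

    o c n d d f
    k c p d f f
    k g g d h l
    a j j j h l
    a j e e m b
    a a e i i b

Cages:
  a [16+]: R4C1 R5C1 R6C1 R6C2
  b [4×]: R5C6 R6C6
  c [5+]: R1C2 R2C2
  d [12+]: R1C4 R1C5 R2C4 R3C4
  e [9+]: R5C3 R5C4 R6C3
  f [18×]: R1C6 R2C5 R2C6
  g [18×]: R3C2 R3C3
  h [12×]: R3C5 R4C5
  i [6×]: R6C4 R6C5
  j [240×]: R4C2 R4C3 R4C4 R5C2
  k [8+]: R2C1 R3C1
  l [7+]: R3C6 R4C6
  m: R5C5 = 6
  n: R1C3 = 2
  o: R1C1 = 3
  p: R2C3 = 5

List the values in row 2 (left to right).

6 4 5 2 1 3

O is a freebie, leaving R1C1 = 3.
Cage n is a single given cell, so R1C3 = 2.
Cage p is given; hence R2C3 = 5.
Cage m is given, which forces R5C5 = 6.
Row 5 needs a 3, and only R5C3 is open for it.
The two cells of cage g must have product 18; hence R3C2 = 3.
3 is placed in column 3; hence R3C3 = 6.
Row 3 now contains 3; hence R3C5 = 4.
Column 3 already has 6, which forces R4C3 = 4.
Column 5 already has 4; hence R4C5 = 3.
Column 3 already has 4, so R6C3 = 1.
Row 6 now contains 1, leaving R6C5 = 2.
Row 6 now contains 1; hence R6C6 = 4.
Cage f has product 18; hence R1C6 = 6.
The two cells of cage k must have sum 8, leaving R2C1 = 6.
Column 5 already has 3, which forces R2C5 = 1.
The 3 cells of cage f must have product 18, so R2C6 = 3.
6 is placed in row 3; hence R3C1 = 2.
Cage a has sum 16, so R4C1 = 1.
Cage a has sum 16; hence R5C1 = 4.
Cage e needs sum 9, so R5C4 = 5.
4 is placed in column 6; hence R5C6 = 1.
Column 1 already has 6, so R6C1 = 5.
Row 6 already has 5, which forces R6C2 = 6.
Cage i needs two cells with product 6, which forces R6C4 = 3.
Cage c's pair has sum 5, so R1C2 = 1.
Cage d has sum 12, leaving R1C4 = 4.
1 is placed in column 5, which forces R1C5 = 5.
Row 2 now contains 1, leaving R2C2 = 4.
Cage d has sum 12, which forces R2C4 = 2.
Column 4 now contains 5, so R3C4 = 1.
1 is placed in column 6, which forces R3C6 = 5.
The 4 cells of cage j must have product 240; hence R4C2 = 5.
The 4 cells of cage j must have product 240; hence R4C4 = 6.
Cage l's pair has sum 7, so R4C6 = 2.
Row 5 now contains 5, leaving R5C2 = 2.
Filled in: 3 1 2 4 5 6 / 6 4 5 2 1 3 / 2 3 6 1 4 5 / 1 5 4 6 3 2 / 4 2 3 5 6 1 / 5 6 1 3 2 4.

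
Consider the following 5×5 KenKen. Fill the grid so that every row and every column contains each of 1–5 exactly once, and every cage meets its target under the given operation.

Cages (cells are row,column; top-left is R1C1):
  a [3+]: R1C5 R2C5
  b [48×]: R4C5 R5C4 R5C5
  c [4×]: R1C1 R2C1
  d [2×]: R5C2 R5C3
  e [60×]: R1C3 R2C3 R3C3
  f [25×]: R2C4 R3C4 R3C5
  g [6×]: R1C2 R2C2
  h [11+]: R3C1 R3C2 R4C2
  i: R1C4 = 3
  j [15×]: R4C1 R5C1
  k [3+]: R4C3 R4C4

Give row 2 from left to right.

Cage i is given, so R1C4 = 3.
Cage f needs product 25, leaving R2C4 = 5.
Cage f has product 25; hence R3C4 = 1.
The 3 cells of cage f must have product 25, so R3C5 = 5.
Column 4 already has 1; hence R4C4 = 2.
The 3 cells of cage b must have product 48; hence R4C5 = 4.
Cage b has product 48, leaving R5C4 = 4.
Cage b has product 48, leaving R5C5 = 3.
Row 1 already has 3; hence R1C2 = 2.
Cage e needs product 60; hence R1C3 = 5.
Row 1 now contains 2, so R1C5 = 1.
The two cells of cage g must have product 6; hence R2C2 = 3.
3 is placed in row 2, so R2C3 = 4.
1 is placed in column 5, leaving R2C5 = 2.
Column 2 already has 2, so R3C2 = 4.
Column 3 already has 4, leaving R3C3 = 3.
Cage j needs two cells with product 15, which forces R4C1 = 3.
The 3 cells of cage h must have sum 11, leaving R4C2 = 5.
Row 4 now contains 2, so R4C3 = 1.
3 is placed in row 5, which forces R5C1 = 5.
Column 2 already has 2; hence R5C2 = 1.
Column 3 already has 1, leaving R5C3 = 2.
Row 1 already has 1, which forces R1C1 = 4.
Row 2 already has 4, leaving R2C1 = 1.
4 is placed in row 3, so R3C1 = 2.
The full grid is 4 2 5 3 1 / 1 3 4 5 2 / 2 4 3 1 5 / 3 5 1 2 4 / 5 1 2 4 3.

1 3 4 5 2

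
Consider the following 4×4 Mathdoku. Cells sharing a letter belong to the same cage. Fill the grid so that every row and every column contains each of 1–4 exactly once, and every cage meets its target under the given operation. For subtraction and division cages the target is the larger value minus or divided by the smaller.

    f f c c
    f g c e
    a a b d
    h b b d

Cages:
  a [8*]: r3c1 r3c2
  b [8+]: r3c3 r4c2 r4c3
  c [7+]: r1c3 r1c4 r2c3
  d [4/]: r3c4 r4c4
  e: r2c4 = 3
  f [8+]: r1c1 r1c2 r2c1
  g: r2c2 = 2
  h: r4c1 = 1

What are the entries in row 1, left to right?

3 1 4 2

G is a freebie, leaving r2c2 = 2.
Cage e is a single given cell, which forces r2c4 = 3.
Column 2 already has 2, leaving r3c2 = 4.
Row 3 now contains 4, leaving r3c4 = 1.
Cage h is a single given cell, leaving r4c1 = 1.
Row 4 now contains 1, so r4c2 = 3.
Column 4 already has 1, so r4c4 = 4.
Cage f needs sum 8, so r1c1 = 3.
Column 2 already has 3, leaving r1c2 = 1.
Row 1 already has 1; hence r1c3 = 4.
4 is placed in column 4, so r1c4 = 2.
Column 1 already has 1, which forces r2c1 = 4.
Column 3 already has 4; hence r2c3 = 1.
Row 3 now contains 4, which forces r3c1 = 2.
Cage b needs sum 8, which forces r3c3 = 3.
Row 4 now contains 4, leaving r4c3 = 2.
Filled in: 3 1 4 2 / 4 2 1 3 / 2 4 3 1 / 1 3 2 4.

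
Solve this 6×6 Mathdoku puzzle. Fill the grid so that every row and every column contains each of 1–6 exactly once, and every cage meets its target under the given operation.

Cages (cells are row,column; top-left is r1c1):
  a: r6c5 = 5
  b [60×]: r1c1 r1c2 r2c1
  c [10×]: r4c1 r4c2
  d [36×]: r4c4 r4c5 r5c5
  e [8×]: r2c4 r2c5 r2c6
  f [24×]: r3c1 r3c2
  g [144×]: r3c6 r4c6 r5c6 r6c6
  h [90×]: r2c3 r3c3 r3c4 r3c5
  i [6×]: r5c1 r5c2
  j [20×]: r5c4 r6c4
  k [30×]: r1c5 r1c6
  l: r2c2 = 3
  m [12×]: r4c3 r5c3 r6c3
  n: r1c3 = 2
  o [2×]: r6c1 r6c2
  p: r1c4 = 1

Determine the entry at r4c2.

Cage n is given, which forces r1c3 = 2.
Cage p is a single given cell; hence r1c4 = 1.
L is a freebie, which forces r2c2 = 3.
Cage a is given, so r6c5 = 5.
Column 5 already has 5, leaving r1c5 = 6.
Cage k's pair has product 30, so r1c6 = 5.
Cage j's pair has product 20, leaving r5c4 = 5.
Row 6 now contains 5; hence r6c4 = 4.
Row 1 already has 5; hence r1c1 = 3.
Row 1 already has 5; hence r1c2 = 4.
Cage b has product 60, leaving r2c1 = 5.
4 is placed in column 4, so r2c4 = 2.
Column 2 now contains 4, leaving r3c2 = 6.
Row 3 now contains 6; hence r3c4 = 3.
3 is placed in row 3, so r3c5 = 1.
Column 1 now contains 5, which forces r4c1 = 2.
Row 4 already has 2, so r4c2 = 5.
Column 4 already has 3; hence r4c4 = 6.
2 is placed in column 1, so r6c1 = 1.
Row 6 now contains 1, leaving r6c2 = 2.
Row 6 now contains 1; hence r6c3 = 3.
Row 6 already has 3, so r6c6 = 6.
Cage h needs product 90; hence r2c3 = 6.
Column 5 already has 1, so r2c5 = 4.
The 3 cells of cage e must have product 8; hence r2c6 = 1.
Row 3 now contains 6, leaving r3c1 = 4.
Row 3 now contains 1; hence r3c3 = 5.
Row 3 now contains 4, so r3c6 = 2.
Cage d has product 36, which forces r4c5 = 3.
3 is placed in row 4, so r4c6 = 4.
Column 1 already has 1; hence r5c1 = 6.
Column 2 already has 2, so r5c2 = 1.
Row 5 now contains 1; hence r5c3 = 4.
Cage d has product 36; hence r5c5 = 2.
4 is placed in column 6, which forces r5c6 = 3.
4 is placed in row 4, which forces r4c3 = 1.
Completed grid: 3 4 2 1 6 5 / 5 3 6 2 4 1 / 4 6 5 3 1 2 / 2 5 1 6 3 4 / 6 1 4 5 2 3 / 1 2 3 4 5 6.

5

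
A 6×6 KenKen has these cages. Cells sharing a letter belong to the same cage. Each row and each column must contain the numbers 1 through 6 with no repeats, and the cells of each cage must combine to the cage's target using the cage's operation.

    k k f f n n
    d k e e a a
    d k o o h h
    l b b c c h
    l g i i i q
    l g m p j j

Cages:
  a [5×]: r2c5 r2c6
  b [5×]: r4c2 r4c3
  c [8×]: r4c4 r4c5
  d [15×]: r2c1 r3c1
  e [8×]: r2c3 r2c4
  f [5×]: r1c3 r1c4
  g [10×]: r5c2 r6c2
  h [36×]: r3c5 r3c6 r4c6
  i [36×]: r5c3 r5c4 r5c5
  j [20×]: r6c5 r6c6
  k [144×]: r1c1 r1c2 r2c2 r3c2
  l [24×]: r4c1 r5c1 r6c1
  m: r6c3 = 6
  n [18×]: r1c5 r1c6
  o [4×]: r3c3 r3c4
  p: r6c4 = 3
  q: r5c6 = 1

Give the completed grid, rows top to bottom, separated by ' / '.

2 4 1 5 3 6 / 3 6 2 4 1 5 / 5 3 4 1 6 2 / 6 1 5 2 4 3 / 4 5 3 6 2 1 / 1 2 6 3 5 4

Q is a freebie, so r5c6 = 1.
Cage m is given, leaving r6c3 = 6.
Cage p is given, so r6c4 = 3.
Cage a needs two cells with product 5, so r2c5 = 1.
Column 6 now contains 1, so r2c6 = 5.
Column 6 now contains 5, which forces r6c6 = 4.
Row 2 already has 5; hence r2c1 = 3.
Cage d's pair has product 15, so r3c1 = 5.
4 is placed in row 6, so r6c5 = 5.
The two cells of cage g must have product 10, so r5c2 = 5.
Cage l needs product 24, which forces r6c1 = 1.
Row 6 already has 5, leaving r6c2 = 2.
Column 2 already has 5, so r4c2 = 1.
Cage b's pair has product 5, leaving r4c3 = 5.
Cage k has product 144; hence r1c1 = 2.
5 is placed in column 3, so r1c3 = 1.
The two cells of cage f must have product 5; hence r1c4 = 5.
1 is placed in column 3, so r3c3 = 4.
4 is placed in row 3, leaving r3c4 = 1.
Column 3 already has 4; hence r2c3 = 2.
Cage e needs two cells with product 8, which forces r2c4 = 4.
Column 4 already has 4, which forces r4c4 = 2.
2 is placed in row 4, which forces r4c5 = 4.
2 is placed in column 3; hence r5c3 = 3.
Column 4 already has 2, so r5c4 = 6.
6 is placed in row 5, which forces r5c5 = 2.
Cage k has product 144, leaving r1c2 = 4.
4 is placed in row 2; hence r2c2 = 6.
The 4 cells of cage k must have product 144, leaving r3c2 = 3.
Row 3 now contains 3, so r3c5 = 6.
Cage h needs product 36, leaving r3c6 = 2.
Row 4 already has 4, which forces r4c1 = 6.
6 is placed in row 4, which forces r4c6 = 3.
6 is placed in row 5, which forces r5c1 = 4.
Column 5 now contains 6; hence r1c5 = 3.
3 is placed in column 6, so r1c6 = 6.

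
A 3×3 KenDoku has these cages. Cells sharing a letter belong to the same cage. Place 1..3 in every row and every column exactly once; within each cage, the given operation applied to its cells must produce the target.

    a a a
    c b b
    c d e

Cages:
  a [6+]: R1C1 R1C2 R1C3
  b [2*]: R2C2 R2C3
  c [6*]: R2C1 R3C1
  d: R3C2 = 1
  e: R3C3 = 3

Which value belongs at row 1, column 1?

1

D is a freebie; hence R3C2 = 1.
E is a freebie, leaving R3C3 = 3.
Cage c needs two cells with product 6; hence R2C1 = 3.
1 is placed in column 2; hence R2C2 = 2.
Cage b needs two cells with product 2, leaving R2C3 = 1.
Row 3 already has 3, leaving R3C1 = 2.
Column 1 now contains 2, leaving R1C1 = 1.
Column 2 already has 2; hence R1C2 = 3.
1 is placed in column 3; hence R1C3 = 2.
Filled in: 1 3 2 / 3 2 1 / 2 1 3.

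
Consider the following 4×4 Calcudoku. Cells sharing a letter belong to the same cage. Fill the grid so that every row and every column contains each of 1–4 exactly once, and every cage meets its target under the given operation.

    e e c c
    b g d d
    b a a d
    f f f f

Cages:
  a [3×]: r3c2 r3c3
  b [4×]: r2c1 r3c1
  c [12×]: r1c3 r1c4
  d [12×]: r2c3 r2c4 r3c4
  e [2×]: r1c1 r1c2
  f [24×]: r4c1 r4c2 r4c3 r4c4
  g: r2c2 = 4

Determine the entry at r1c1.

G is a freebie, which forces r2c2 = 4.
Row 2 now contains 4; hence r2c1 = 1.
Row 2 already has 1, leaving r2c4 = 3.
Cage b's pair has product 4; hence r3c1 = 4.
Row 3 now contains 4, which forces r3c4 = 2.
Column 1 now contains 1, which forces r1c1 = 2.
Cage e's pair has product 2, so r1c2 = 1.
Cage c's pair has product 12, which forces r1c3 = 3.
3 is placed in column 4; hence r1c4 = 4.
3 is placed in row 2, which forces r2c3 = 2.
Column 2 now contains 1; hence r3c2 = 3.
Column 3 now contains 3, leaving r3c3 = 1.
Column 1 already has 2, so r4c1 = 3.
3 is placed in column 2, leaving r4c2 = 2.
Column 3 now contains 1, so r4c3 = 4.
Column 4 already has 4; hence r4c4 = 1.
The full grid is 2 1 3 4 / 1 4 2 3 / 4 3 1 2 / 3 2 4 1.

2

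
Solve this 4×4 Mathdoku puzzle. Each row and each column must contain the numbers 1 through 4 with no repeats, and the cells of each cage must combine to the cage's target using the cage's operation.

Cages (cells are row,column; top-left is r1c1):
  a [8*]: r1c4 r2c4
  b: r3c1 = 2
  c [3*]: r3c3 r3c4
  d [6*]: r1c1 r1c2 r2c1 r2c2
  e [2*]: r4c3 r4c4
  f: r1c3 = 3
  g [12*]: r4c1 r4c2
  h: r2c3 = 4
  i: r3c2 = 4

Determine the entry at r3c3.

1

Cage f is given, which forces r1c3 = 3.
Cage h is given, so r2c3 = 4.
4 is placed in row 2, which forces r2c4 = 2.
Cage b is a single given cell; hence r3c1 = 2.
Cage i is given, so r3c2 = 4.
Column 3 now contains 3, leaving r3c3 = 1.
1 is placed in row 3, which forces r3c4 = 3.
Column 2 now contains 4; hence r4c2 = 3.
Column 3 already has 1, which forces r4c3 = 2.
Column 4 now contains 2; hence r4c4 = 1.
2 is placed in column 1, leaving r1c1 = 1.
Cage d has product 6; hence r1c2 = 2.
Column 4 now contains 2, which forces r1c4 = 4.
Cage d needs product 6, so r2c1 = 3.
Column 2 already has 3, so r2c2 = 1.
3 is placed in row 4, leaving r4c1 = 4.
Completed grid: 1 2 3 4 / 3 1 4 2 / 2 4 1 3 / 4 3 2 1.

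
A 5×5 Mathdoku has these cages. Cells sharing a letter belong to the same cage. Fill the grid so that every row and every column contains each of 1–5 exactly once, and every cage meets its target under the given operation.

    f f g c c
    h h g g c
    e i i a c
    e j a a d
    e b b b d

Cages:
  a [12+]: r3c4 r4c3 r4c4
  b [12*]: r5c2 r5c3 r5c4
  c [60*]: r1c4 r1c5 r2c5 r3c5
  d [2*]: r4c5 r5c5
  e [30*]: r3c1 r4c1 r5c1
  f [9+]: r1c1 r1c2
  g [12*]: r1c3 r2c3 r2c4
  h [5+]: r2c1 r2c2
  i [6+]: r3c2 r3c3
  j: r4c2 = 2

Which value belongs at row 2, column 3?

Cage j is a single given cell; hence r4c2 = 2.
Row 4 already has 2, which forces r4c5 = 1.
1 is placed in column 5, leaving r5c5 = 2.
Cage c needs product 60, leaving r1c4 = 1.
The 3 cells of cage e must have product 30, which forces r3c1 = 2.
The only place for 2 in row 1 is r1c3.
Cage g has product 12, so r2c3 = 3.
Cage g has product 12, so r2c4 = 2.
Row 1 needs a 3, and only r1c5 is open for it.
Row 2 needs a 5, and only r2c5 is open for it.
5 is placed in column 5; hence r3c5 = 4.
Row 3 needs a 3, and only r3c4 is open for it.
Cage b has product 12, leaving r5c2 = 3.
The 3 cells of cage b must have product 12; hence r5c3 = 1.
Column 4 now contains 3; hence r5c4 = 4.
Cage i's pair has sum 6, leaving r3c2 = 1.
Column 3 already has 1, so r3c3 = 5.
Cage e has product 30; hence r4c1 = 3.
Cage a needs sum 12; hence r4c3 = 4.
Column 4 now contains 4; hence r4c4 = 5.
3 is placed in row 5, leaving r5c1 = 5.
5 is placed in column 1; hence r1c1 = 4.
The two cells of cage f must have sum 9, which forces r1c2 = 5.
Cage h needs two cells with sum 5, which forces r2c1 = 1.
Column 2 already has 1, so r2c2 = 4.
Completed grid: 4 5 2 1 3 / 1 4 3 2 5 / 2 1 5 3 4 / 3 2 4 5 1 / 5 3 1 4 2.

3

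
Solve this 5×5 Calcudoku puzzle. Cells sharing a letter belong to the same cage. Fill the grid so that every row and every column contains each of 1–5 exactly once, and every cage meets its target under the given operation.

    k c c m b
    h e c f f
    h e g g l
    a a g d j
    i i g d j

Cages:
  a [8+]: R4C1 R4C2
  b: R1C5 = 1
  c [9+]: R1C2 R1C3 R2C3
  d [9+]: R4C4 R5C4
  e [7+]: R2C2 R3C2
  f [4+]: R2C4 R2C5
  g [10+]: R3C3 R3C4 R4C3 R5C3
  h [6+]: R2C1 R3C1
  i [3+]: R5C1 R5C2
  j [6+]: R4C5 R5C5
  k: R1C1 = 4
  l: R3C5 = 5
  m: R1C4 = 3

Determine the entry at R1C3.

Cage k is a single given cell, which forces R1C1 = 4.
M is a freebie, which forces R1C4 = 3.
Cage b is given; hence R1C5 = 1.
Column 4 now contains 3, so R2C4 = 1.
1 is placed in column 5; hence R2C5 = 3.
Cage l is a single given cell; hence R3C5 = 5.
Cage c has sum 9; hence R1C2 = 2.
Cage c has sum 9, which forces R1C3 = 5.
Cage h needs two cells with sum 6; hence R2C1 = 5.
Row 2 already has 5; hence R2C2 = 4.
Cage c has sum 9, leaving R2C3 = 2.
The two cells of cage h must have sum 6; hence R3C1 = 1.
2 is placed in column 2, so R3C2 = 3.
3 is placed in row 3, leaving R3C3 = 4.
Row 3 already has 4, leaving R3C4 = 2.
Column 1 now contains 5, so R4C1 = 3.
3 is placed in column 2, leaving R4C2 = 5.
3 is placed in row 4; hence R4C3 = 1.
Row 4 now contains 5, leaving R4C4 = 4.
4 is placed in row 4, which forces R4C5 = 2.
Column 1 already has 1; hence R5C1 = 2.
2 is placed in column 2, which forces R5C2 = 1.
Column 3 now contains 1, leaving R5C3 = 3.
4 is placed in column 4, leaving R5C4 = 5.
Column 5 already has 2, so R5C5 = 4.
The full grid is 4 2 5 3 1 / 5 4 2 1 3 / 1 3 4 2 5 / 3 5 1 4 2 / 2 1 3 5 4.

5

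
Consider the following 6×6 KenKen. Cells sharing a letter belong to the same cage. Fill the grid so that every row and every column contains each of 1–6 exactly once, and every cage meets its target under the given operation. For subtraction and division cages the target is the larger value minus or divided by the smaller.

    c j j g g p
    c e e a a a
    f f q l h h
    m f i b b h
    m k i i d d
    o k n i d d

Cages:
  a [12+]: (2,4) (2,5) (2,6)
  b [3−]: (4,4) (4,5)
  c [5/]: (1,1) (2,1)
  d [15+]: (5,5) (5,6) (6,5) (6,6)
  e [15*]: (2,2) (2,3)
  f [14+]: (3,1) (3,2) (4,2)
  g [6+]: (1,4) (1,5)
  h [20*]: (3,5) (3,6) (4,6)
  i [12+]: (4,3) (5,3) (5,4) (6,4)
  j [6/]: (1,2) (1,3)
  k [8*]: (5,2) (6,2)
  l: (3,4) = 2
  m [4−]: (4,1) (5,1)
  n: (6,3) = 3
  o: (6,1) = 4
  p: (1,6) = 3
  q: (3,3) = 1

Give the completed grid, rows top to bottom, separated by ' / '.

5 1 6 4 2 3 / 1 3 5 6 4 2 / 3 6 1 2 5 4 / 2 5 4 3 6 1 / 6 4 2 1 3 5 / 4 2 3 5 1 6

P is a freebie, leaving (1,6) = 3.
Cage q is given, which forces (3,3) = 1.
L is a freebie; hence (3,4) = 2.
Cage o is given, so (6,1) = 4.
4 is placed in row 6; hence (6,2) = 2.
N is a freebie; hence (6,3) = 3.
The two cells of cage j must have quotient 6; hence (1,2) = 1.
Column 3 already has 1, so (1,3) = 6.
Cage e needs two cells with product 15, which forces (2,2) = 3.
Column 3 already has 3, which forces (2,3) = 5.
Cage h has product 20, which forces (4,6) = 1.
Column 2 already has 2, so (5,2) = 4.
4 is placed in row 5, so (5,3) = 2.
Row 1 already has 1, so (1,1) = 5.
The two cells of cage g must have sum 6, so (1,4) = 4.
Cage g needs two cells with sum 6; hence (1,5) = 2.
5 is placed in row 2, which forces (2,1) = 1.
Column 4 already has 4, which forces (2,4) = 6.
Row 2 already has 6, which forces (2,5) = 4.
Row 2 already has 4, which forces (2,6) = 2.
Cage f has sum 14, leaving (3,1) = 3.
Column 5 already has 4, leaving (3,5) = 5.
5 is placed in row 3, which forces (3,6) = 4.
5 is placed in column 1, which forces (4,1) = 2.
2 is placed in column 3; hence (4,3) = 4.
Column 1 now contains 1, leaving (5,1) = 6.
Cage d needs sum 15, leaving (5,5) = 3.
6 is placed in row 5, which forces (5,6) = 5.
Cage d needs sum 15, so (6,5) = 1.
5 is placed in column 6; hence (6,6) = 6.
5 is placed in row 3, which forces (3,2) = 6.
Cage f has sum 14, leaving (4,2) = 5.
The two cells of cage b must have difference 3, so (4,4) = 3.
Column 5 now contains 3, which forces (4,5) = 6.
Row 5 already has 5, leaving (5,4) = 1.
Row 6 now contains 1, so (6,4) = 5.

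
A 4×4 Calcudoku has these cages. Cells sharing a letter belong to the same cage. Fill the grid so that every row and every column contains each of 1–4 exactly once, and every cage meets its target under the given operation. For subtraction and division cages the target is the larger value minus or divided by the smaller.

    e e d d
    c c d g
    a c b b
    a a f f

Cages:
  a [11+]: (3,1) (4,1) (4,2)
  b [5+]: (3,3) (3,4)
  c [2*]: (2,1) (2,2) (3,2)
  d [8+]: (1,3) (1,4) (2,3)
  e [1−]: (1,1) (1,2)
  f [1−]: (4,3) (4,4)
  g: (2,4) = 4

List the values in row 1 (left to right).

2 3 4 1

The 3 cells of cage c must have product 2; hence (2,1) = 1.
The 3 cells of cage c must have product 2; hence (2,2) = 2.
G is a freebie, so (2,4) = 4.
Cage a has sum 11, so (3,1) = 4.
Cage c needs product 2, so (3,2) = 1.
Cage a needs sum 11; hence (4,1) = 3.
The 3 cells of cage a must have sum 11, leaving (4,2) = 4.
Column 1 already has 3, which forces (1,1) = 2.
4 is placed in column 2, which forces (1,2) = 3.
Row 1 now contains 2, leaving (1,3) = 4.
Row 1 now contains 3; hence (1,4) = 1.
4 is placed in row 2, so (2,3) = 3.
3 is placed in column 3, so (3,3) = 2.
Row 3 already has 2; hence (3,4) = 3.
2 is placed in column 3, so (4,3) = 1.
Column 4 already has 1, which forces (4,4) = 2.
The full grid is 2 3 4 1 / 1 2 3 4 / 4 1 2 3 / 3 4 1 2.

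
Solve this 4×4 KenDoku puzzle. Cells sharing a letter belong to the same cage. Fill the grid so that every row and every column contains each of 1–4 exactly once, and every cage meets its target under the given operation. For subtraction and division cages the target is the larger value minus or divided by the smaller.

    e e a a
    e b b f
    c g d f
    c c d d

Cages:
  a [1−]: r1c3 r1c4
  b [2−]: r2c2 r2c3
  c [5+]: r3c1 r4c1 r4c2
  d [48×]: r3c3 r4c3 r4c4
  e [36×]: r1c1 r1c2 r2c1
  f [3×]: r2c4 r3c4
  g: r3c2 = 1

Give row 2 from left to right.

3 4 2 1

Cage e has product 36, so r1c1 = 4.
The 3 cells of cage e must have product 36, leaving r1c2 = 3.
Cage e has product 36, leaving r2c1 = 3.
3 is placed in row 2, so r2c4 = 1.
G is a freebie; hence r3c2 = 1.
The 3 cells of cage d must have product 48, so r3c3 = 4.
Column 4 now contains 1, which forces r3c4 = 3.
Column 1 already has 3, leaving r4c1 = 1.
Column 2 now contains 1, so r4c2 = 2.
The 3 cells of cage d must have product 48, which forces r4c3 = 3.
The 3 cells of cage d must have product 48, leaving r4c4 = 4.
The two cells of cage a must have difference 1, leaving r1c3 = 1.
Column 4 now contains 1, so r1c4 = 2.
Column 2 already has 2, so r2c2 = 4.
4 is placed in column 3; hence r2c3 = 2.
Row 3 now contains 1; hence r3c1 = 2.
Filled in: 4 3 1 2 / 3 4 2 1 / 2 1 4 3 / 1 2 3 4.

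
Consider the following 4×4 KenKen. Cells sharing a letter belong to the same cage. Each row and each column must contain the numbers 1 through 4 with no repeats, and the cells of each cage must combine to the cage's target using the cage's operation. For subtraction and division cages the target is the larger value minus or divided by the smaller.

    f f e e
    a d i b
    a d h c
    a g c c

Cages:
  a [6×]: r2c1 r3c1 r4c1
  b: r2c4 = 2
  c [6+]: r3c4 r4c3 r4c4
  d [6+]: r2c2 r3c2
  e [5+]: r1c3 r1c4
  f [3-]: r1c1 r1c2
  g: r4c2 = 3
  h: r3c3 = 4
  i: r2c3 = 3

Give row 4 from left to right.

2 3 1 4

Cage i is a single given cell, which forces r2c3 = 3.
Cage b is a single given cell, which forces r2c4 = 2.
H is a freebie, leaving r3c3 = 4.
Cage g is given, which forces r4c2 = 3.
2 is placed in row 2, leaving r2c1 = 1.
2 is placed in row 2, which forces r2c2 = 4.
The 3 cells of cage a must have product 6, leaving r3c1 = 3.
Row 3 now contains 4, which forces r3c2 = 2.
3 is placed in row 3; hence r3c4 = 1.
Cage a needs product 6, which forces r4c1 = 2.
Row 4 already has 2, so r4c3 = 1.
1 is placed in column 4; hence r4c4 = 4.
Column 1 already has 1, which forces r1c1 = 4.
4 is placed in column 2, so r1c2 = 1.
Column 3 now contains 1; hence r1c3 = 2.
4 is placed in column 4, leaving r1c4 = 3.
The full grid is 4 1 2 3 / 1 4 3 2 / 3 2 4 1 / 2 3 1 4.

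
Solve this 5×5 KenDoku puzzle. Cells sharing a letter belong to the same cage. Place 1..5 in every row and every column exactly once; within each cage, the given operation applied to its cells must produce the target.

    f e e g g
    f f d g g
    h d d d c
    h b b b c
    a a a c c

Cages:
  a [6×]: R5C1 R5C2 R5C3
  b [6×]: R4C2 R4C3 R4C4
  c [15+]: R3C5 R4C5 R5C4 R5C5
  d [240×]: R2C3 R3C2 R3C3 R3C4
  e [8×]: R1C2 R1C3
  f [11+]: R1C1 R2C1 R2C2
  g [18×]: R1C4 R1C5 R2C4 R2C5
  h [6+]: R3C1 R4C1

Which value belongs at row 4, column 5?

Cage d needs product 240; hence R2C3 = 4.
Cage e needs two cells with product 8, leaving R1C2 = 4.
4 is placed in column 3; hence R1C3 = 2.
The 4 cells of cage d must have product 240, so R3C4 = 4.
In row 1, 5 can only go at R1C1, so R1C1 = 5.
Column 1 now contains 5, so R2C1 = 1.
Cage f has sum 11, leaving R2C2 = 5.
Cage h's pair has sum 6, so R3C1 = 2.
Column 2 already has 5, which forces R3C2 = 3.
3 is placed in row 3, so R3C3 = 5.
Row 3 now contains 5, which forces R3C5 = 1.
The two cells of cage h must have sum 6, leaving R4C1 = 4.
Column 1 now contains 2, leaving R5C1 = 3.
Row 5 already has 3, which forces R5C3 = 1.
Row 5 already has 3, so R5C4 = 5.
Cage g needs product 18, which forces R1C4 = 1.
Column 5 now contains 1, which forces R1C5 = 3.
Cage g needs product 18, so R2C4 = 3.
The 4 cells of cage g must have product 18, so R2C5 = 2.
1 is placed in column 3, which forces R4C3 = 3.
Column 4 now contains 1, so R4C4 = 2.
Cage c needs sum 15, which forces R4C5 = 5.
1 is placed in row 5; hence R5C2 = 2.
Cage c needs sum 15; hence R5C5 = 4.
2 is placed in row 4; hence R4C2 = 1.
Completed grid: 5 4 2 1 3 / 1 5 4 3 2 / 2 3 5 4 1 / 4 1 3 2 5 / 3 2 1 5 4.

5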